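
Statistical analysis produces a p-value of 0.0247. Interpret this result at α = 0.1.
Since p = 0.0247 < α = 0.1, reject H₀.
There is sufficient evidence to reject the null hypothesis; the result is statistically significant at the 0.1 level.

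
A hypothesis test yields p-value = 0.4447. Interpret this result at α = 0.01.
Since p = 0.4447 > α = 0.01, fail to reject H₀.
There is insufficient evidence to reject the null hypothesis; the result is not statistically significant at the 0.01 level.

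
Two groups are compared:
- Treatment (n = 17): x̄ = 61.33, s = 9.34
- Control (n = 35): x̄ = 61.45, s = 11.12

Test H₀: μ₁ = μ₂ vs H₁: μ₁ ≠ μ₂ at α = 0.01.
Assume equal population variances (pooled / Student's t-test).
Student's two-sample t-test (equal variances):
H₀: μ₁ = μ₂
H₁: μ₁ ≠ μ₂
df = n₁ + n₂ - 2 = 50
Pooled variance s_p² = [(n₁-1)s₁² + (n₂-1)s₂²] / (n₁ + n₂ - 2) = [(16)(9.34²) + (34)(11.12²)] / 50 = 112.0004
SE = √(s_p²(1/n₁ + 1/n₂)) = √(112.0004 × (1/17 + 1/35)) = 3.1286
t = (x̄₁ - x̄₂) / SE = (61.33 - 61.45) / 3.1286 = -0.12 / 3.1286 = -0.038
p-value = 0.9696

Since p-value > α = 0.01, we fail to reject H₀.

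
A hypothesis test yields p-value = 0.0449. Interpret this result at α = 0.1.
Since p = 0.0449 < α = 0.1, reject H₀.
There is sufficient evidence to reject the null hypothesis; the result is statistically significant at the 0.1 level.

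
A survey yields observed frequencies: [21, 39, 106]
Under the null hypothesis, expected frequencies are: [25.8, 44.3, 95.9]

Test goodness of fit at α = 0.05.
Chi-square goodness of fit test:
H₀: observed counts match expected distribution
H₁: observed counts differ from expected distribution
df = k - 1 = 2
χ² = Σ(O - E)²/E
   = (21 - 25.8)²/25.8 + (39 - 44.3)²/44.3 + (106 - 95.9)²/95.9
   = 0.893 + 0.634 + 1.064
   = 2.59
p-value = 0.2738

Since p-value > α = 0.05, we fail to reject H₀.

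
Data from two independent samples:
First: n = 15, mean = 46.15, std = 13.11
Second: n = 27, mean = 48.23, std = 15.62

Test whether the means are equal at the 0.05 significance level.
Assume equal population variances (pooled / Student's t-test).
Student's two-sample t-test (equal variances):
H₀: μ₁ = μ₂
H₁: μ₁ ≠ μ₂
df = n₁ + n₂ - 2 = 40
Pooled variance s_p² = [(n₁-1)s₁² + (n₂-1)s₂²] / (n₁ + n₂ - 2) = [(14)(13.11²) + (26)(15.62²)] / 40 = 218.7451
SE = √(s_p²(1/n₁ + 1/n₂)) = √(218.7451 × (1/15 + 1/27)) = 4.7628
t = (x̄₁ - x̄₂) / SE = (46.15 - 48.23) / 4.7628 = -2.08 / 4.7628 = -0.437
p-value = 0.6647

Since p-value > α = 0.05, we fail to reject H₀.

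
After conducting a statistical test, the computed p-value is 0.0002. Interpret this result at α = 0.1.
Since p = 0.0002 < α = 0.1, reject H₀.
There is sufficient evidence to reject the null hypothesis; the result is statistically significant at the 0.1 level.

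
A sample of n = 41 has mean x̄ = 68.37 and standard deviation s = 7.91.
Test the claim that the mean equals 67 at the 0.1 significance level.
One-sample t-test:
H₀: μ = 67
H₁: μ ≠ 67
df = n - 1 = 40
t = (x̄ - μ₀) / (s/√n) = (68.37 - 67) / (7.91/√41) = 1.109
p-value = 0.2740

Since p-value > α = 0.1, we fail to reject H₀.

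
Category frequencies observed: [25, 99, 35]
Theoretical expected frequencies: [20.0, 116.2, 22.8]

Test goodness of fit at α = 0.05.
Chi-square goodness of fit test:
H₀: observed counts match expected distribution
H₁: observed counts differ from expected distribution
df = k - 1 = 2
χ² = Σ(O - E)²/E
   = (25 - 20.0)²/20.0 + (99 - 116.2)²/116.2 + (35 - 22.8)²/22.8
   = 1.250 + 2.546 + 6.528
   = 10.32
p-value = 0.0057

Since p-value < α = 0.05, we reject H₀.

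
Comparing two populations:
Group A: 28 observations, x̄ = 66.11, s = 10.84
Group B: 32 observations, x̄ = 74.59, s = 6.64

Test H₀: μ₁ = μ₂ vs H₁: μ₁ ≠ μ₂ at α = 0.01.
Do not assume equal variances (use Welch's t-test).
Welch's two-sample t-test:
H₀: μ₁ = μ₂
H₁: μ₁ ≠ μ₂
s₁²/n₁ = 10.84²/28 = 4.1966,  s₂²/n₂ = 6.64²/32 = 1.3778
SE = √(s₁²/n₁ + s₂²/n₂) = √(4.1966 + 1.3778) = 2.3610
df (Welch-Satterthwaite) = (s₁²/n₁ + s₂²/n₂)² / [(s₁²/n₁)²/(n₁-1) + (s₂²/n₂)²/(n₂-1)] ≈ 43.55
t = (x̄₁ - x̄₂) / SE = (66.11 - 74.59) / 2.3610 = -8.48 / 2.3610 = -3.592
p-value = 0.0008

Since p-value < α = 0.01, we reject H₀.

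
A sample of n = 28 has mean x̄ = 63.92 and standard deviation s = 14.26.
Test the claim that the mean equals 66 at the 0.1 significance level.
One-sample t-test:
H₀: μ = 66
H₁: μ ≠ 66
df = n - 1 = 27
t = (x̄ - μ₀) / (s/√n) = (63.92 - 66) / (14.26/√28) = -0.772
p-value = 0.4469

Since p-value > α = 0.1, we fail to reject H₀.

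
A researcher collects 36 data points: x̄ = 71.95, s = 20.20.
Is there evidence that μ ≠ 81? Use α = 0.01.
One-sample t-test:
H₀: μ = 81
H₁: μ ≠ 81
df = n - 1 = 35
t = (x̄ - μ₀) / (s/√n) = (71.95 - 81) / (20.20/√36) = -2.688
p-value = 0.0109

Since p-value > α = 0.01, we fail to reject H₀.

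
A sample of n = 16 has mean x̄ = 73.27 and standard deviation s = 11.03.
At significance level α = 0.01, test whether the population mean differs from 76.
One-sample t-test:
H₀: μ = 76
H₁: μ ≠ 76
df = n - 1 = 15
t = (x̄ - μ₀) / (s/√n) = (73.27 - 76) / (11.03/√16) = -0.990
p-value = 0.3379

Since p-value > α = 0.01, we fail to reject H₀.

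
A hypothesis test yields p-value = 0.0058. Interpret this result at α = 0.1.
Since p = 0.0058 < α = 0.1, reject H₀.
There is sufficient evidence to reject the null hypothesis; the result is statistically significant at the 0.1 level.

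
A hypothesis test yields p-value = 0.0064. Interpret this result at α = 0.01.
Since p = 0.0064 < α = 0.01, reject H₀.
There is sufficient evidence to reject the null hypothesis; the result is statistically significant at the 0.01 level.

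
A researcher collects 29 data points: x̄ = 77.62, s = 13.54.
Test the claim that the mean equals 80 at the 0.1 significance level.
One-sample t-test:
H₀: μ = 80
H₁: μ ≠ 80
df = n - 1 = 28
t = (x̄ - μ₀) / (s/√n) = (77.62 - 80) / (13.54/√29) = -0.947
p-value = 0.3520

Since p-value > α = 0.1, we fail to reject H₀.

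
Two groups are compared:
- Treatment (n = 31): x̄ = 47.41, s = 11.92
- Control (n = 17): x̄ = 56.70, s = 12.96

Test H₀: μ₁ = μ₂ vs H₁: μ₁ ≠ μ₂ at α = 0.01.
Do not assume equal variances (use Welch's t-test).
Welch's two-sample t-test:
H₀: μ₁ = μ₂
H₁: μ₁ ≠ μ₂
s₁²/n₁ = 11.92²/31 = 4.5834,  s₂²/n₂ = 12.96²/17 = 9.8801
SE = √(s₁²/n₁ + s₂²/n₂) = √(4.5834 + 9.8801) = 3.8031
df (Welch-Satterthwaite) = (s₁²/n₁ + s₂²/n₂)² / [(s₁²/n₁)²/(n₁-1) + (s₂²/n₂)²/(n₂-1)] ≈ 30.76
t = (x̄₁ - x̄₂) / SE = (47.41 - 56.70) / 3.8031 = -9.29 / 3.8031 = -2.443
p-value = 0.0205

Since p-value > α = 0.01, we fail to reject H₀.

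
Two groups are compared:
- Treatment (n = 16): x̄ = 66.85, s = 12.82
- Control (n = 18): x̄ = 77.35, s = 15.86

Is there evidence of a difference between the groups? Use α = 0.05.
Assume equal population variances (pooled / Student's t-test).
Student's two-sample t-test (equal variances):
H₀: μ₁ = μ₂
H₁: μ₁ ≠ μ₂
df = n₁ + n₂ - 2 = 32
Pooled variance s_p² = [(n₁-1)s₁² + (n₂-1)s₂²] / (n₁ + n₂ - 2) = [(15)(12.82²) + (17)(15.86²)] / 32 = 210.6706
SE = √(s_p²(1/n₁ + 1/n₂)) = √(210.6706 × (1/16 + 1/18)) = 4.9871
t = (x̄₁ - x̄₂) / SE = (66.85 - 77.35) / 4.9871 = -10.50 / 4.9871 = -2.105
p-value = 0.0432

Since p-value < α = 0.05, we reject H₀.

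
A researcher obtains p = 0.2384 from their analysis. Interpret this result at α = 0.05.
Since p = 0.2384 > α = 0.05, fail to reject H₀.
There is insufficient evidence to reject the null hypothesis; the result is not statistically significant at the 0.05 level.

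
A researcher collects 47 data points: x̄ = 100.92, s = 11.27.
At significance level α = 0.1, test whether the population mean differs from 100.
One-sample t-test:
H₀: μ = 100
H₁: μ ≠ 100
df = n - 1 = 46
t = (x̄ - μ₀) / (s/√n) = (100.92 - 100) / (11.27/√47) = 0.560
p-value = 0.5784

Since p-value > α = 0.1, we fail to reject H₀.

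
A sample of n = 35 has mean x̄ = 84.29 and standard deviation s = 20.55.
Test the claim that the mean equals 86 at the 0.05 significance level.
One-sample t-test:
H₀: μ = 86
H₁: μ ≠ 86
df = n - 1 = 34
t = (x̄ - μ₀) / (s/√n) = (84.29 - 86) / (20.55/√35) = -0.492
p-value = 0.6257

Since p-value > α = 0.05, we fail to reject H₀.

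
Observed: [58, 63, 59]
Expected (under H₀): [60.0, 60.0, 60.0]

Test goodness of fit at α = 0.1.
Chi-square goodness of fit test:
H₀: observed counts match expected distribution
H₁: observed counts differ from expected distribution
df = k - 1 = 2
χ² = Σ(O - E)²/E
   = (58 - 60.0)²/60.0 + (63 - 60.0)²/60.0 + (59 - 60.0)²/60.0
   = 0.067 + 0.150 + 0.017
   = 0.23
p-value = 0.8899

Since p-value > α = 0.1, we fail to reject H₀.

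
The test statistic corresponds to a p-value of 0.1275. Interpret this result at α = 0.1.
Since p = 0.1275 > α = 0.1, fail to reject H₀.
There is insufficient evidence to reject the null hypothesis; the result is not statistically significant at the 0.1 level.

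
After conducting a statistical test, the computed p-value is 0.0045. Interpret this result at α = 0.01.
Since p = 0.0045 < α = 0.01, reject H₀.
There is sufficient evidence to reject the null hypothesis; the result is statistically significant at the 0.01 level.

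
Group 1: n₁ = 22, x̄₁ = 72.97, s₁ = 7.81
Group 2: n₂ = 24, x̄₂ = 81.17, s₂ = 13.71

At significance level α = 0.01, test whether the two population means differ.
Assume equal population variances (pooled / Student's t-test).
Student's two-sample t-test (equal variances):
H₀: μ₁ = μ₂
H₁: μ₁ ≠ μ₂
df = n₁ + n₂ - 2 = 44
Pooled variance s_p² = [(n₁-1)s₁² + (n₂-1)s₂²] / (n₁ + n₂ - 2) = [(21)(7.81²) + (23)(13.71²)] / 44 = 127.3657
SE = √(s_p²(1/n₁ + 1/n₂)) = √(127.3657 × (1/22 + 1/24)) = 3.3311
t = (x̄₁ - x̄₂) / SE = (72.97 - 81.17) / 3.3311 = -8.20 / 3.3311 = -2.462
p-value = 0.0178

Since p-value > α = 0.01, we fail to reject H₀.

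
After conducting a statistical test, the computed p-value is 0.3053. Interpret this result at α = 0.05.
Since p = 0.3053 > α = 0.05, fail to reject H₀.
There is insufficient evidence to reject the null hypothesis; the result is not statistically significant at the 0.05 level.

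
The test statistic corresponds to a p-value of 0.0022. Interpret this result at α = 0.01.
Since p = 0.0022 < α = 0.01, reject H₀.
There is sufficient evidence to reject the null hypothesis; the result is statistically significant at the 0.01 level.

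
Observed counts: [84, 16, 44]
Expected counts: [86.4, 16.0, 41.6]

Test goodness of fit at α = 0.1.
Chi-square goodness of fit test:
H₀: observed counts match expected distribution
H₁: observed counts differ from expected distribution
df = k - 1 = 2
χ² = Σ(O - E)²/E
   = (84 - 86.4)²/86.4 + (16 - 16.0)²/16.0 + (44 - 41.6)²/41.6
   = 0.067 + 0.000 + 0.138
   = 0.21
p-value = 0.9025

Since p-value > α = 0.1, we fail to reject H₀.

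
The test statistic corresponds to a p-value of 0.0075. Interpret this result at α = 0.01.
Since p = 0.0075 < α = 0.01, reject H₀.
There is sufficient evidence to reject the null hypothesis; the result is statistically significant at the 0.01 level.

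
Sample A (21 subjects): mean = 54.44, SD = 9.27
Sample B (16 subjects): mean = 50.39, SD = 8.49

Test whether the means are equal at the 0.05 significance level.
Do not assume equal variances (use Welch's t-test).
Welch's two-sample t-test:
H₀: μ₁ = μ₂
H₁: μ₁ ≠ μ₂
s₁²/n₁ = 9.27²/21 = 4.0920,  s₂²/n₂ = 8.49²/16 = 4.5050
SE = √(s₁²/n₁ + s₂²/n₂) = √(4.0920 + 4.5050) = 2.9321
df (Welch-Satterthwaite) = (s₁²/n₁ + s₂²/n₂)² / [(s₁²/n₁)²/(n₁-1) + (s₂²/n₂)²/(n₂-1)] ≈ 33.74
t = (x̄₁ - x̄₂) / SE = (54.44 - 50.39) / 2.9321 = 4.05 / 2.9321 = 1.381
p-value = 0.1763

Since p-value > α = 0.05, we fail to reject H₀.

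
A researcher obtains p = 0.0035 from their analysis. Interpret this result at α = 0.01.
Since p = 0.0035 < α = 0.01, reject H₀.
There is sufficient evidence to reject the null hypothesis; the result is statistically significant at the 0.01 level.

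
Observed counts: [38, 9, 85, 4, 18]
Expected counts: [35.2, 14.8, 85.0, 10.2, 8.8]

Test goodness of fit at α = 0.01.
Chi-square goodness of fit test:
H₀: observed counts match expected distribution
H₁: observed counts differ from expected distribution
df = k - 1 = 4
χ² = Σ(O - E)²/E
   = (38 - 35.2)²/35.2 + (9 - 14.8)²/14.8 + (85 - 85.0)²/85.0 + (4 - 10.2)²/10.2 + (18 - 8.8)²/8.8
   = 0.223 + 2.273 + 0.000 + 3.769 + 9.618
   = 15.88
p-value = 0.0032

Since p-value < α = 0.01, we reject H₀.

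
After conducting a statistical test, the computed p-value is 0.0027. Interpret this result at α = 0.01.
Since p = 0.0027 < α = 0.01, reject H₀.
There is sufficient evidence to reject the null hypothesis; the result is statistically significant at the 0.01 level.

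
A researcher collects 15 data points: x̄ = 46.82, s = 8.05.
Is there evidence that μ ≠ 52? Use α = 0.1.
One-sample t-test:
H₀: μ = 52
H₁: μ ≠ 52
df = n - 1 = 14
t = (x̄ - μ₀) / (s/√n) = (46.82 - 52) / (8.05/√15) = -2.492
p-value = 0.0259

Since p-value < α = 0.1, we reject H₀.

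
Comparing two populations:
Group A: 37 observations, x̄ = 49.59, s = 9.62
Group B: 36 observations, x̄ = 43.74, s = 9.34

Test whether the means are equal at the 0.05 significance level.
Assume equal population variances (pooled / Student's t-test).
Student's two-sample t-test (equal variances):
H₀: μ₁ = μ₂
H₁: μ₁ ≠ μ₂
df = n₁ + n₂ - 2 = 71
Pooled variance s_p² = [(n₁-1)s₁² + (n₂-1)s₂²] / (n₁ + n₂ - 2) = [(36)(9.62²) + (35)(9.34²)] / 71 = 89.9274
SE = √(s_p²(1/n₁ + 1/n₂)) = √(89.9274 × (1/37 + 1/36)) = 2.2200
t = (x̄₁ - x̄₂) / SE = (49.59 - 43.74) / 2.2200 = 5.85 / 2.2200 = 2.635
p-value = 0.0103

Since p-value < α = 0.05, we reject H₀.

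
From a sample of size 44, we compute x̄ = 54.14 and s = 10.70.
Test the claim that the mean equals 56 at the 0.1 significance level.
One-sample t-test:
H₀: μ = 56
H₁: μ ≠ 56
df = n - 1 = 43
t = (x̄ - μ₀) / (s/√n) = (54.14 - 56) / (10.70/√44) = -1.153
p-value = 0.2553

Since p-value > α = 0.1, we fail to reject H₀.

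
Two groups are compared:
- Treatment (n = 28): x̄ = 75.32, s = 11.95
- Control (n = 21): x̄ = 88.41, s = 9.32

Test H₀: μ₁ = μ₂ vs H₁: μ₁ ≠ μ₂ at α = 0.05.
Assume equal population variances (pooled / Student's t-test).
Student's two-sample t-test (equal variances):
H₀: μ₁ = μ₂
H₁: μ₁ ≠ μ₂
df = n₁ + n₂ - 2 = 47
Pooled variance s_p² = [(n₁-1)s₁² + (n₂-1)s₂²] / (n₁ + n₂ - 2) = [(27)(11.95²) + (20)(9.32²)] / 47 = 118.9982
SE = √(s_p²(1/n₁ + 1/n₂)) = √(118.9982 × (1/28 + 1/21)) = 3.1491
t = (x̄₁ - x̄₂) / SE = (75.32 - 88.41) / 3.1491 = -13.09 / 3.1491 = -4.157
p-value = 0.0001

Since p-value < α = 0.05, we reject H₀.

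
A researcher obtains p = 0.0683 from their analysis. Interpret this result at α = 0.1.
Since p = 0.0683 < α = 0.1, reject H₀.
There is sufficient evidence to reject the null hypothesis; the result is statistically significant at the 0.1 level.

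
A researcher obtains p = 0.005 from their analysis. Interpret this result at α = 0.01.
Since p = 0.005 < α = 0.01, reject H₀.
There is sufficient evidence to reject the null hypothesis; the result is statistically significant at the 0.01 level.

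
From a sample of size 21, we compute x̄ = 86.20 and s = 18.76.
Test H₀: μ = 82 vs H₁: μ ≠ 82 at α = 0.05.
One-sample t-test:
H₀: μ = 82
H₁: μ ≠ 82
df = n - 1 = 20
t = (x̄ - μ₀) / (s/√n) = (86.20 - 82) / (18.76/√21) = 1.026
p-value = 0.3172

Since p-value > α = 0.05, we fail to reject H₀.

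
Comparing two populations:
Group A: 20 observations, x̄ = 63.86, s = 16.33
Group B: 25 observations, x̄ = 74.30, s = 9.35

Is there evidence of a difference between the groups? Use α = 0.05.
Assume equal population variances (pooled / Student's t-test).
Student's two-sample t-test (equal variances):
H₀: μ₁ = μ₂
H₁: μ₁ ≠ μ₂
df = n₁ + n₂ - 2 = 43
Pooled variance s_p² = [(n₁-1)s₁² + (n₂-1)s₂²] / (n₁ + n₂ - 2) = [(19)(16.33²) + (24)(9.35²)] / 43 = 166.6244
SE = √(s_p²(1/n₁ + 1/n₂)) = √(166.6244 × (1/20 + 1/25)) = 3.8725
t = (x̄₁ - x̄₂) / SE = (63.86 - 74.30) / 3.8725 = -10.44 / 3.8725 = -2.696
p-value = 0.0100

Since p-value < α = 0.05, we reject H₀.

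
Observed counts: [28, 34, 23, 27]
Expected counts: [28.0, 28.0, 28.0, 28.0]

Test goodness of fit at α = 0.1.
Chi-square goodness of fit test:
H₀: observed counts match expected distribution
H₁: observed counts differ from expected distribution
df = k - 1 = 3
χ² = Σ(O - E)²/E
   = (28 - 28.0)²/28.0 + (34 - 28.0)²/28.0 + (23 - 28.0)²/28.0 + (27 - 28.0)²/28.0
   = 0.000 + 1.286 + 0.893 + 0.036
   = 2.21
p-value = 0.5291

Since p-value > α = 0.1, we fail to reject H₀.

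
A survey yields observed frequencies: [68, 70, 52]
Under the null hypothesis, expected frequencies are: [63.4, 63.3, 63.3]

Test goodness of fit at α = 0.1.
Chi-square goodness of fit test:
H₀: observed counts match expected distribution
H₁: observed counts differ from expected distribution
df = k - 1 = 2
χ² = Σ(O - E)²/E
   = (68 - 63.4)²/63.4 + (70 - 63.3)²/63.3 + (52 - 63.3)²/63.3
   = 0.334 + 0.709 + 2.017
   = 3.06
p-value = 0.2165

Since p-value > α = 0.1, we fail to reject H₀.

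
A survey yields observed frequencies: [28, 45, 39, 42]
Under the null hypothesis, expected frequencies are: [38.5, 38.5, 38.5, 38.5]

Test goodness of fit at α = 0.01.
Chi-square goodness of fit test:
H₀: observed counts match expected distribution
H₁: observed counts differ from expected distribution
df = k - 1 = 3
χ² = Σ(O - E)²/E
   = (28 - 38.5)²/38.5 + (45 - 38.5)²/38.5 + (39 - 38.5)²/38.5 + (42 - 38.5)²/38.5
   = 2.864 + 1.097 + 0.006 + 0.318
   = 4.29
p-value = 0.2322

Since p-value > α = 0.01, we fail to reject H₀.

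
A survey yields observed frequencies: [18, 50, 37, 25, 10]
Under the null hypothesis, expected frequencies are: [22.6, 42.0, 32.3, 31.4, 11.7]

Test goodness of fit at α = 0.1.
Chi-square goodness of fit test:
H₀: observed counts match expected distribution
H₁: observed counts differ from expected distribution
df = k - 1 = 4
χ² = Σ(O - E)²/E
   = (18 - 22.6)²/22.6 + (50 - 42.0)²/42.0 + (37 - 32.3)²/32.3 + (25 - 31.4)²/31.4 + (10 - 11.7)²/11.7
   = 0.936 + 1.524 + 0.684 + 1.304 + 0.247
   = 4.70
p-value = 0.3200

Since p-value > α = 0.1, we fail to reject H₀.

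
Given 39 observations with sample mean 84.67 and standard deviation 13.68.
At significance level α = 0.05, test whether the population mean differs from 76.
One-sample t-test:
H₀: μ = 76
H₁: μ ≠ 76
df = n - 1 = 38
t = (x̄ - μ₀) / (s/√n) = (84.67 - 76) / (13.68/√39) = 3.958
p-value = 0.0003

Since p-value < α = 0.05, we reject H₀.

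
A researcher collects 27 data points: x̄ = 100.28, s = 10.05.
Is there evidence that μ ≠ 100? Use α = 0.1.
One-sample t-test:
H₀: μ = 100
H₁: μ ≠ 100
df = n - 1 = 26
t = (x̄ - μ₀) / (s/√n) = (100.28 - 100) / (10.05/√27) = 0.145
p-value = 0.8860

Since p-value > α = 0.1, we fail to reject H₀.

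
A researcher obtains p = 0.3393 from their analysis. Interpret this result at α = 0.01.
Since p = 0.3393 > α = 0.01, fail to reject H₀.
There is insufficient evidence to reject the null hypothesis; the result is not statistically significant at the 0.01 level.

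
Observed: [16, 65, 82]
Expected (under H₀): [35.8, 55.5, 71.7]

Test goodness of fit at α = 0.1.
Chi-square goodness of fit test:
H₀: observed counts match expected distribution
H₁: observed counts differ from expected distribution
df = k - 1 = 2
χ² = Σ(O - E)²/E
   = (16 - 35.8)²/35.8 + (65 - 55.5)²/55.5 + (82 - 71.7)²/71.7
   = 10.951 + 1.626 + 1.480
   = 14.06
p-value = 0.0009

Since p-value < α = 0.1, we reject H₀.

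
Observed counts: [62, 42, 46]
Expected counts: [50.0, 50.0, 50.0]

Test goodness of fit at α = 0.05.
Chi-square goodness of fit test:
H₀: observed counts match expected distribution
H₁: observed counts differ from expected distribution
df = k - 1 = 2
χ² = Σ(O - E)²/E
   = (62 - 50.0)²/50.0 + (42 - 50.0)²/50.0 + (46 - 50.0)²/50.0
   = 2.880 + 1.280 + 0.320
   = 4.48
p-value = 0.1065

Since p-value > α = 0.05, we fail to reject H₀.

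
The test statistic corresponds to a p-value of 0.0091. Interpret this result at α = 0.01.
Since p = 0.0091 < α = 0.01, reject H₀.
There is sufficient evidence to reject the null hypothesis; the result is statistically significant at the 0.01 level.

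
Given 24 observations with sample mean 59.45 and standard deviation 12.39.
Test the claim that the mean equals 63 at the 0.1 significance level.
One-sample t-test:
H₀: μ = 63
H₁: μ ≠ 63
df = n - 1 = 23
t = (x̄ - μ₀) / (s/√n) = (59.45 - 63) / (12.39/√24) = -1.404
p-value = 0.1738

Since p-value > α = 0.1, we fail to reject H₀.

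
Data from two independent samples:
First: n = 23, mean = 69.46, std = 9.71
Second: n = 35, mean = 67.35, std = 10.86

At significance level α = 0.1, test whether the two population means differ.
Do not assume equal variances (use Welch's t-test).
Welch's two-sample t-test:
H₀: μ₁ = μ₂
H₁: μ₁ ≠ μ₂
s₁²/n₁ = 9.71²/23 = 4.0993,  s₂²/n₂ = 10.86²/35 = 3.3697
SE = √(s₁²/n₁ + s₂²/n₂) = √(4.0993 + 3.3697) = 2.7329
df (Welch-Satterthwaite) = (s₁²/n₁ + s₂²/n₂)² / [(s₁²/n₁)²/(n₁-1) + (s₂²/n₂)²/(n₂-1)] ≈ 50.82
t = (x̄₁ - x̄₂) / SE = (69.46 - 67.35) / 2.7329 = 2.11 / 2.7329 = 0.772
p-value = 0.4437

Since p-value > α = 0.1, we fail to reject H₀.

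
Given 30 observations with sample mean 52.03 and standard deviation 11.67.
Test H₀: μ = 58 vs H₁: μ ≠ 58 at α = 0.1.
One-sample t-test:
H₀: μ = 58
H₁: μ ≠ 58
df = n - 1 = 29
t = (x̄ - μ₀) / (s/√n) = (52.03 - 58) / (11.67/√30) = -2.802
p-value = 0.0090

Since p-value < α = 0.1, we reject H₀.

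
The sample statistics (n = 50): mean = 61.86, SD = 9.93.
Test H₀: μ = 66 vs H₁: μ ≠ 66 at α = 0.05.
One-sample t-test:
H₀: μ = 66
H₁: μ ≠ 66
df = n - 1 = 49
t = (x̄ - μ₀) / (s/√n) = (61.86 - 66) / (9.93/√50) = -2.948
p-value = 0.0049

Since p-value < α = 0.05, we reject H₀.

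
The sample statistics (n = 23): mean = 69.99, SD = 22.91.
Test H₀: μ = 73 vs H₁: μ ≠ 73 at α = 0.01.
One-sample t-test:
H₀: μ = 73
H₁: μ ≠ 73
df = n - 1 = 22
t = (x̄ - μ₀) / (s/√n) = (69.99 - 73) / (22.91/√23) = -0.630
p-value = 0.5351

Since p-value > α = 0.01, we fail to reject H₀.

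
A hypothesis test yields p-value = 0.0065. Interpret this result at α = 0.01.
Since p = 0.0065 < α = 0.01, reject H₀.
There is sufficient evidence to reject the null hypothesis; the result is statistically significant at the 0.01 level.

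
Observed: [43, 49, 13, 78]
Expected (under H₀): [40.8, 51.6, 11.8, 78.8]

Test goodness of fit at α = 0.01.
Chi-square goodness of fit test:
H₀: observed counts match expected distribution
H₁: observed counts differ from expected distribution
df = k - 1 = 3
χ² = Σ(O - E)²/E
   = (43 - 40.8)²/40.8 + (49 - 51.6)²/51.6 + (13 - 11.8)²/11.8 + (78 - 78.8)²/78.8
   = 0.119 + 0.131 + 0.122 + 0.008
   = 0.38
p-value = 0.9444

Since p-value > α = 0.01, we fail to reject H₀.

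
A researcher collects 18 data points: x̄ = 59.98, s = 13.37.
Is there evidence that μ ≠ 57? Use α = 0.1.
One-sample t-test:
H₀: μ = 57
H₁: μ ≠ 57
df = n - 1 = 17
t = (x̄ - μ₀) / (s/√n) = (59.98 - 57) / (13.37/√18) = 0.946
p-value = 0.3576

Since p-value > α = 0.1, we fail to reject H₀.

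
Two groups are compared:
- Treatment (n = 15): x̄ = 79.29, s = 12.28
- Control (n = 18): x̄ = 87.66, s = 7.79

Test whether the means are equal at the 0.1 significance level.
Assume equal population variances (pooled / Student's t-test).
Student's two-sample t-test (equal variances):
H₀: μ₁ = μ₂
H₁: μ₁ ≠ μ₂
df = n₁ + n₂ - 2 = 31
Pooled variance s_p² = [(n₁-1)s₁² + (n₂-1)s₂²] / (n₁ + n₂ - 2) = [(14)(12.28²) + (17)(7.79²)] / 31 = 101.3809
SE = √(s_p²(1/n₁ + 1/n₂)) = √(101.3809 × (1/15 + 1/18)) = 3.5201
t = (x̄₁ - x̄₂) / SE = (79.29 - 87.66) / 3.5201 = -8.37 / 3.5201 = -2.378
p-value = 0.0238

Since p-value < α = 0.1, we reject H₀.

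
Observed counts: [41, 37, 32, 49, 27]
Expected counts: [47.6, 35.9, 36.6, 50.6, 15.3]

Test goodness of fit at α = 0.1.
Chi-square goodness of fit test:
H₀: observed counts match expected distribution
H₁: observed counts differ from expected distribution
df = k - 1 = 4
χ² = Σ(O - E)²/E
   = (41 - 47.6)²/47.6 + (37 - 35.9)²/35.9 + (32 - 36.6)²/36.6 + (49 - 50.6)²/50.6 + (27 - 15.3)²/15.3
   = 0.915 + 0.034 + 0.578 + 0.051 + 8.947
   = 10.52
p-value = 0.0325

Since p-value < α = 0.1, we reject H₀.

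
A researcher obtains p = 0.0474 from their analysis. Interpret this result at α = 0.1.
Since p = 0.0474 < α = 0.1, reject H₀.
There is sufficient evidence to reject the null hypothesis; the result is statistically significant at the 0.1 level.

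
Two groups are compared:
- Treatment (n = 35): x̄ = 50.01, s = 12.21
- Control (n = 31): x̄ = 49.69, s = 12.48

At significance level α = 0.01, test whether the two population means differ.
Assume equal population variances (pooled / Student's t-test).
Student's two-sample t-test (equal variances):
H₀: μ₁ = μ₂
H₁: μ₁ ≠ μ₂
df = n₁ + n₂ - 2 = 64
Pooled variance s_p² = [(n₁-1)s₁² + (n₂-1)s₂²] / (n₁ + n₂ - 2) = [(34)(12.21²) + (30)(12.48²)] / 64 = 152.2089
SE = √(s_p²(1/n₁ + 1/n₂)) = √(152.2089 × (1/35 + 1/31)) = 3.0428
t = (x̄₁ - x̄₂) / SE = (50.01 - 49.69) / 3.0428 = 0.32 / 3.0428 = 0.105
p-value = 0.9166

Since p-value > α = 0.01, we fail to reject H₀.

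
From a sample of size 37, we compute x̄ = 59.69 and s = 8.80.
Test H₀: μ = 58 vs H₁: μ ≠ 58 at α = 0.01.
One-sample t-test:
H₀: μ = 58
H₁: μ ≠ 58
df = n - 1 = 36
t = (x̄ - μ₀) / (s/√n) = (59.69 - 58) / (8.80/√37) = 1.168
p-value = 0.2504

Since p-value > α = 0.01, we fail to reject H₀.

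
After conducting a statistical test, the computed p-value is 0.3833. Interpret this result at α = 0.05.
Since p = 0.3833 > α = 0.05, fail to reject H₀.
There is insufficient evidence to reject the null hypothesis; the result is not statistically significant at the 0.05 level.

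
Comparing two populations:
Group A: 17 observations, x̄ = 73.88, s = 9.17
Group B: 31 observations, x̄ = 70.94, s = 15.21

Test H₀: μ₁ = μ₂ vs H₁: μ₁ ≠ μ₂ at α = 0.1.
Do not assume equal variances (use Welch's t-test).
Welch's two-sample t-test:
H₀: μ₁ = μ₂
H₁: μ₁ ≠ μ₂
s₁²/n₁ = 9.17²/17 = 4.9464,  s₂²/n₂ = 15.21²/31 = 7.4627
SE = √(s₁²/n₁ + s₂²/n₂) = √(4.9464 + 7.4627) = 3.5227
df (Welch-Satterthwaite) = (s₁²/n₁ + s₂²/n₂)² / [(s₁²/n₁)²/(n₁-1) + (s₂²/n₂)²/(n₂-1)] ≈ 45.48
t = (x̄₁ - x̄₂) / SE = (73.88 - 70.94) / 3.5227 = 2.94 / 3.5227 = 0.835
p-value = 0.4083

Since p-value > α = 0.1, we fail to reject H₀.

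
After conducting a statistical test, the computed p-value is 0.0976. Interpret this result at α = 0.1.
Since p = 0.0976 < α = 0.1, reject H₀.
There is sufficient evidence to reject the null hypothesis; the result is statistically significant at the 0.1 level.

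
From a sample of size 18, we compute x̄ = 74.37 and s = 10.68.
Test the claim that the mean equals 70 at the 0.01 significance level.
One-sample t-test:
H₀: μ = 70
H₁: μ ≠ 70
df = n - 1 = 17
t = (x̄ - μ₀) / (s/√n) = (74.37 - 70) / (10.68/√18) = 1.736
p-value = 0.1007

Since p-value > α = 0.01, we fail to reject H₀.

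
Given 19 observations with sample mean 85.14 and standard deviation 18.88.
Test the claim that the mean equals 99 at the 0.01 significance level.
One-sample t-test:
H₀: μ = 99
H₁: μ ≠ 99
df = n - 1 = 18
t = (x̄ - μ₀) / (s/√n) = (85.14 - 99) / (18.88/√19) = -3.200
p-value = 0.0050

Since p-value < α = 0.01, we reject H₀.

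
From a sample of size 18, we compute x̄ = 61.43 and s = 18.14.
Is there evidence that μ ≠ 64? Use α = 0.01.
One-sample t-test:
H₀: μ = 64
H₁: μ ≠ 64
df = n - 1 = 17
t = (x̄ - μ₀) / (s/√n) = (61.43 - 64) / (18.14/√18) = -0.601
p-value = 0.5557

Since p-value > α = 0.01, we fail to reject H₀.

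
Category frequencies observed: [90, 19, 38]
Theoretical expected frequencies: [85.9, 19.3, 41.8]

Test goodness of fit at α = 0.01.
Chi-square goodness of fit test:
H₀: observed counts match expected distribution
H₁: observed counts differ from expected distribution
df = k - 1 = 2
χ² = Σ(O - E)²/E
   = (90 - 85.9)²/85.9 + (19 - 19.3)²/19.3 + (38 - 41.8)²/41.8
   = 0.196 + 0.005 + 0.345
   = 0.55
p-value = 0.7612

Since p-value > α = 0.01, we fail to reject H₀.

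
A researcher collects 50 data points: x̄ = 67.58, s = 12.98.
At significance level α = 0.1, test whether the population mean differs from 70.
One-sample t-test:
H₀: μ = 70
H₁: μ ≠ 70
df = n - 1 = 49
t = (x̄ - μ₀) / (s/√n) = (67.58 - 70) / (12.98/√50) = -1.318
p-value = 0.1935

Since p-value > α = 0.1, we fail to reject H₀.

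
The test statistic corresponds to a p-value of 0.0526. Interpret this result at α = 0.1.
Since p = 0.0526 < α = 0.1, reject H₀.
There is sufficient evidence to reject the null hypothesis; the result is statistically significant at the 0.1 level.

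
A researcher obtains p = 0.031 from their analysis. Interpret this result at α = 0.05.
Since p = 0.031 < α = 0.05, reject H₀.
There is sufficient evidence to reject the null hypothesis; the result is statistically significant at the 0.05 level.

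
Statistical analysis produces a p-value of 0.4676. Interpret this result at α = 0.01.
Since p = 0.4676 > α = 0.01, fail to reject H₀.
There is insufficient evidence to reject the null hypothesis; the result is not statistically significant at the 0.01 level.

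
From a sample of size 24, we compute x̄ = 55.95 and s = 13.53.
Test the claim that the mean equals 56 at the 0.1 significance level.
One-sample t-test:
H₀: μ = 56
H₁: μ ≠ 56
df = n - 1 = 23
t = (x̄ - μ₀) / (s/√n) = (55.95 - 56) / (13.53/√24) = -0.018
p-value = 0.9857

Since p-value > α = 0.1, we fail to reject H₀.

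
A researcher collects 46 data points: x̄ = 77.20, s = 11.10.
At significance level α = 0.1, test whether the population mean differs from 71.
One-sample t-test:
H₀: μ = 71
H₁: μ ≠ 71
df = n - 1 = 45
t = (x̄ - μ₀) / (s/√n) = (77.20 - 71) / (11.10/√46) = 3.788
p-value = 0.0004

Since p-value < α = 0.1, we reject H₀.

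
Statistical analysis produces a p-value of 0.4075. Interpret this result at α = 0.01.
Since p = 0.4075 > α = 0.01, fail to reject H₀.
There is insufficient evidence to reject the null hypothesis; the result is not statistically significant at the 0.01 level.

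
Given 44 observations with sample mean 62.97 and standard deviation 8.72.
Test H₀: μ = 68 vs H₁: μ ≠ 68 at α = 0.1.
One-sample t-test:
H₀: μ = 68
H₁: μ ≠ 68
df = n - 1 = 43
t = (x̄ - μ₀) / (s/√n) = (62.97 - 68) / (8.72/√44) = -3.826
p-value = 0.0004

Since p-value < α = 0.1, we reject H₀.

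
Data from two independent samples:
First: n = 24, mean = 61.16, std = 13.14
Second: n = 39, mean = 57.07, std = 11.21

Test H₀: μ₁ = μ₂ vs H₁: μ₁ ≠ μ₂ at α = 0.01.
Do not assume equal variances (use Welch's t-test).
Welch's two-sample t-test:
H₀: μ₁ = μ₂
H₁: μ₁ ≠ μ₂
s₁²/n₁ = 13.14²/24 = 7.1942,  s₂²/n₂ = 11.21²/39 = 3.2222
SE = √(s₁²/n₁ + s₂²/n₂) = √(7.1942 + 3.2222) = 3.2274
df (Welch-Satterthwaite) = (s₁²/n₁ + s₂²/n₂)² / [(s₁²/n₁)²/(n₁-1) + (s₂²/n₂)²/(n₂-1)] ≈ 43.00
t = (x̄₁ - x̄₂) / SE = (61.16 - 57.07) / 3.2274 = 4.09 / 3.2274 = 1.267
p-value = 0.2119

Since p-value > α = 0.01, we fail to reject H₀.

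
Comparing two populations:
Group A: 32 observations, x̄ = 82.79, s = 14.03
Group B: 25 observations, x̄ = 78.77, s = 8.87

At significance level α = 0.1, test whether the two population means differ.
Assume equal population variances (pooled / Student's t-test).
Student's two-sample t-test (equal variances):
H₀: μ₁ = μ₂
H₁: μ₁ ≠ μ₂
df = n₁ + n₂ - 2 = 55
Pooled variance s_p² = [(n₁-1)s₁² + (n₂-1)s₂²] / (n₁ + n₂ - 2) = [(31)(14.03²) + (24)(8.87²)] / 55 = 145.2784
SE = √(s_p²(1/n₁ + 1/n₂)) = √(145.2784 × (1/32 + 1/25)) = 3.2173
t = (x̄₁ - x̄₂) / SE = (82.79 - 78.77) / 3.2173 = 4.02 / 3.2173 = 1.249
p-value = 0.2168

Since p-value > α = 0.1, we fail to reject H₀.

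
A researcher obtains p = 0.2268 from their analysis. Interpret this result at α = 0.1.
Since p = 0.2268 > α = 0.1, fail to reject H₀.
There is insufficient evidence to reject the null hypothesis; the result is not statistically significant at the 0.1 level.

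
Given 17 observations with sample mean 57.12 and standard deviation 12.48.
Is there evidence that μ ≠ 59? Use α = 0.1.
One-sample t-test:
H₀: μ = 59
H₁: μ ≠ 59
df = n - 1 = 16
t = (x̄ - μ₀) / (s/√n) = (57.12 - 59) / (12.48/√17) = -0.621
p-value = 0.5433

Since p-value > α = 0.1, we fail to reject H₀.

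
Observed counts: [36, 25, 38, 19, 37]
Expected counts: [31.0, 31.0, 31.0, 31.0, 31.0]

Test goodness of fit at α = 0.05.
Chi-square goodness of fit test:
H₀: observed counts match expected distribution
H₁: observed counts differ from expected distribution
df = k - 1 = 4
χ² = Σ(O - E)²/E
   = (36 - 31.0)²/31.0 + (25 - 31.0)²/31.0 + (38 - 31.0)²/31.0 + (19 - 31.0)²/31.0 + (37 - 31.0)²/31.0
   = 0.806 + 1.161 + 1.581 + 4.645 + 1.161
   = 9.35
p-value = 0.0528

Since p-value > α = 0.05, we fail to reject H₀.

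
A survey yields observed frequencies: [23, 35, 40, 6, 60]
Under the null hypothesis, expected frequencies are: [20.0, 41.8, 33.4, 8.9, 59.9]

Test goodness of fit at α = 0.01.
Chi-square goodness of fit test:
H₀: observed counts match expected distribution
H₁: observed counts differ from expected distribution
df = k - 1 = 4
χ² = Σ(O - E)²/E
   = (23 - 20.0)²/20.0 + (35 - 41.8)²/41.8 + (40 - 33.4)²/33.4 + (6 - 8.9)²/8.9 + (60 - 59.9)²/59.9
   = 0.450 + 1.106 + 1.304 + 0.945 + 0.000
   = 3.81
p-value = 0.4330

Since p-value > α = 0.01, we fail to reject H₀.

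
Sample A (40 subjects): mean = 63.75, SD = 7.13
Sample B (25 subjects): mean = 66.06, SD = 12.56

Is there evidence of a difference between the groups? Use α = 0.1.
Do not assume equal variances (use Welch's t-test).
Welch's two-sample t-test:
H₀: μ₁ = μ₂
H₁: μ₁ ≠ μ₂
s₁²/n₁ = 7.13²/40 = 1.2709,  s₂²/n₂ = 12.56²/25 = 6.3101
SE = √(s₁²/n₁ + s₂²/n₂) = √(1.2709 + 6.3101) = 2.7534
df (Welch-Satterthwaite) = (s₁²/n₁ + s₂²/n₂)² / [(s₁²/n₁)²/(n₁-1) + (s₂²/n₂)²/(n₂-1)] ≈ 33.80
t = (x̄₁ - x̄₂) / SE = (63.75 - 66.06) / 2.7534 = -2.31 / 2.7534 = -0.839
p-value = 0.4074

Since p-value > α = 0.1, we fail to reject H₀.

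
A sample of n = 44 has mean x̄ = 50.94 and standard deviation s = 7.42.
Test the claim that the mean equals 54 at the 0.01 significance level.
One-sample t-test:
H₀: μ = 54
H₁: μ ≠ 54
df = n - 1 = 43
t = (x̄ - μ₀) / (s/√n) = (50.94 - 54) / (7.42/√44) = -2.736
p-value = 0.0090

Since p-value < α = 0.01, we reject H₀.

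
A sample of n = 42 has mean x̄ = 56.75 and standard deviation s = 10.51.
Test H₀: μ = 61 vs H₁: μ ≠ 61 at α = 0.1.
One-sample t-test:
H₀: μ = 61
H₁: μ ≠ 61
df = n - 1 = 41
t = (x̄ - μ₀) / (s/√n) = (56.75 - 61) / (10.51/√42) = -2.621
p-value = 0.0123

Since p-value < α = 0.1, we reject H₀.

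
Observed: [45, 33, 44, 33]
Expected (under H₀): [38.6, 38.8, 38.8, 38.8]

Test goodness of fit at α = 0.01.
Chi-square goodness of fit test:
H₀: observed counts match expected distribution
H₁: observed counts differ from expected distribution
df = k - 1 = 3
χ² = Σ(O - E)²/E
   = (45 - 38.6)²/38.6 + (33 - 38.8)²/38.8 + (44 - 38.8)²/38.8 + (33 - 38.8)²/38.8
   = 1.061 + 0.867 + 0.697 + 0.867
   = 3.49
p-value = 0.3218

Since p-value > α = 0.01, we fail to reject H₀.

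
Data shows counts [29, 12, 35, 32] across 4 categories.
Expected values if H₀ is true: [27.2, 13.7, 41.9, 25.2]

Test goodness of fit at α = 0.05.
Chi-square goodness of fit test:
H₀: observed counts match expected distribution
H₁: observed counts differ from expected distribution
df = k - 1 = 3
χ² = Σ(O - E)²/E
   = (29 - 27.2)²/27.2 + (12 - 13.7)²/13.7 + (35 - 41.9)²/41.9 + (32 - 25.2)²/25.2
   = 0.119 + 0.211 + 1.136 + 1.835
   = 3.30
p-value = 0.3475

Since p-value > α = 0.05, we fail to reject H₀.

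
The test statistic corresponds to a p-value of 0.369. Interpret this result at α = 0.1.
Since p = 0.369 > α = 0.1, fail to reject H₀.
There is insufficient evidence to reject the null hypothesis; the result is not statistically significant at the 0.1 level.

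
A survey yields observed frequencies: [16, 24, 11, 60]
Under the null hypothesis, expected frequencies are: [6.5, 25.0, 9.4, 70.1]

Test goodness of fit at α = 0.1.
Chi-square goodness of fit test:
H₀: observed counts match expected distribution
H₁: observed counts differ from expected distribution
df = k - 1 = 3
χ² = Σ(O - E)²/E
   = (16 - 6.5)²/6.5 + (24 - 25.0)²/25.0 + (11 - 9.4)²/9.4 + (60 - 70.1)²/70.1
   = 13.885 + 0.040 + 0.272 + 1.455
   = 15.65
p-value = 0.0013

Since p-value < α = 0.1, we reject H₀.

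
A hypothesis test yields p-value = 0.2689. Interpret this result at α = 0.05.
Since p = 0.2689 > α = 0.05, fail to reject H₀.
There is insufficient evidence to reject the null hypothesis; the result is not statistically significant at the 0.05 level.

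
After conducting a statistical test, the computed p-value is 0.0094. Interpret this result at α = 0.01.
Since p = 0.0094 < α = 0.01, reject H₀.
There is sufficient evidence to reject the null hypothesis; the result is statistically significant at the 0.01 level.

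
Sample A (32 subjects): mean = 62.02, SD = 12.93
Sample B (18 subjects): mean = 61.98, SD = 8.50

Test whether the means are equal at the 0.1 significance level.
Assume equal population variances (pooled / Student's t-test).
Student's two-sample t-test (equal variances):
H₀: μ₁ = μ₂
H₁: μ₁ ≠ μ₂
df = n₁ + n₂ - 2 = 48
Pooled variance s_p² = [(n₁-1)s₁² + (n₂-1)s₂²] / (n₁ + n₂ - 2) = [(31)(12.93²) + (17)(8.50²)] / 48 = 133.5621
SE = √(s_p²(1/n₁ + 1/n₂)) = √(133.5621 × (1/32 + 1/18)) = 3.4050
t = (x̄₁ - x̄₂) / SE = (62.02 - 61.98) / 3.4050 = 0.04 / 3.4050 = 0.012
p-value = 0.9907

Since p-value > α = 0.1, we fail to reject H₀.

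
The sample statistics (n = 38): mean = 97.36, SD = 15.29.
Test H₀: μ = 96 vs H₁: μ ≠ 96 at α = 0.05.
One-sample t-test:
H₀: μ = 96
H₁: μ ≠ 96
df = n - 1 = 37
t = (x̄ - μ₀) / (s/√n) = (97.36 - 96) / (15.29/√38) = 0.548
p-value = 0.5868

Since p-value > α = 0.05, we fail to reject H₀.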